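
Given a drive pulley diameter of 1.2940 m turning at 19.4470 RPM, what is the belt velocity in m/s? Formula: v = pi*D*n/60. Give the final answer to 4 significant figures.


v = pi * 1.2940 * 19.4470 / 60
v = 1.318 m/s


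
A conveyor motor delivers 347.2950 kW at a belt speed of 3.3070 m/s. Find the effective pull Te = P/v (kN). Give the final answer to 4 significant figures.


Te = P / v = 347.2950 / 3.3070
Te = 105.0 kN


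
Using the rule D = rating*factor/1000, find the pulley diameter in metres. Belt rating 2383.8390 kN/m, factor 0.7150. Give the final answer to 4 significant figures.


D = 2383.8390 * 0.7150 / 1000
D = 1.704 m


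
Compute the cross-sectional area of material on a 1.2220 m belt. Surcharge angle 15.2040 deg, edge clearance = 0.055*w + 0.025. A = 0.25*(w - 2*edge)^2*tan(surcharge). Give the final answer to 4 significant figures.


edge = 0.055*1.2220 + 0.025 = 0.09221 m
ew = 1.2220 - 2*0.09221 = 1.03758 m
A = 0.25 * 1.03758^2 * tan(15.2040 deg)
A = 0.07314 m^2


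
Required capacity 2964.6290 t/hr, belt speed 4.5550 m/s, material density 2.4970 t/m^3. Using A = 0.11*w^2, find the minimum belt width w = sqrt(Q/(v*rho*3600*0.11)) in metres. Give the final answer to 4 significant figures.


A_req = 2964.6290 / (4.5550 * 2.4970 * 3600) = 0.0724037 m^2
w = sqrt(0.0724037 / 0.11)
w = 0.8113 m


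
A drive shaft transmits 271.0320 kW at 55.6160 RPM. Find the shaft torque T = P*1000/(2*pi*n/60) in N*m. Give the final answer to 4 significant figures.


omega = 2*pi*55.6160/60 = 5.82409 rad/s
T = 271.0320*1000 / 5.82409
T = 46540 N*m


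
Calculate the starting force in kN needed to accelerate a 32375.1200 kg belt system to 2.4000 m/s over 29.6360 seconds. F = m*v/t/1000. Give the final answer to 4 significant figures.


F = 32375.1200 * 2.4000 / 29.6360 / 1000
F = 2.622 kN


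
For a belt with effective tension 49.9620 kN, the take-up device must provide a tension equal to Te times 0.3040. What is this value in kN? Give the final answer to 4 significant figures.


T_tu = 49.9620 * 0.3040
T_tu = 15.19 kN


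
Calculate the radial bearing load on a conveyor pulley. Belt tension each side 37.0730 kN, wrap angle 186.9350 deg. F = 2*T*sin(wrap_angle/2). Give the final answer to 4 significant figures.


F = 2 * 37.0730 * sin(186.9350/2 deg)
F = 74.01 kN


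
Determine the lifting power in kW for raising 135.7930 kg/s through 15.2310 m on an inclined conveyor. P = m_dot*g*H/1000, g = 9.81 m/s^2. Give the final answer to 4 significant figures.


P = 135.7930 * 9.81 * 15.2310 / 1000
P = 20.29 kW


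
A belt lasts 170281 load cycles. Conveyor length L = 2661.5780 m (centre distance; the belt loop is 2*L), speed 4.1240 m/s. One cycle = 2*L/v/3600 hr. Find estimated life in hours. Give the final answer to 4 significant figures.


cycle_time = 2 * 2661.5780 / 4.1240 / 3600 = 0.358549 hr
life = 170281 * 0.358549 = 61050 hours


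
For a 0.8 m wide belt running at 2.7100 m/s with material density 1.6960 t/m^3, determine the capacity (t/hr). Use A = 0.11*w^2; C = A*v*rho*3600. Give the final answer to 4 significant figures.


A = 0.11 * 0.8^2 = 0.0704 m^2
C = 0.0704 * 2.7100 * 1.6960 * 3600
C = 1165 t/hr


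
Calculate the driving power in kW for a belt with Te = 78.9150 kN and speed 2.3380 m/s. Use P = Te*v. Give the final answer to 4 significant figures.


P = Te * v = 78.9150 * 2.3380
P = 184.5 kW


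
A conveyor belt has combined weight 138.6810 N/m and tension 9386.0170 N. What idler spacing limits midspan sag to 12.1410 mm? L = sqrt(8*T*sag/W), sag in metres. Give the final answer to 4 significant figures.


sag = 12.1410/1000 = 0.012141 m
L = sqrt(8 * 9386.0170 * 0.012141 / 138.6810)
L = 2.564 m


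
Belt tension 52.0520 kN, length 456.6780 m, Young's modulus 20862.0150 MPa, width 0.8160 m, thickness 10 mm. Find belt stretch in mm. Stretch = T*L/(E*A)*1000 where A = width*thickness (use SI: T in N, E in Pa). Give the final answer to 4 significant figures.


A = 0.8160 * 0.01 = 0.00816 m^2
Stretch = 52.0520*1000 * 456.6780 / (20862.0150e6 * 0.00816) * 1000
Stretch = 139.6 mm


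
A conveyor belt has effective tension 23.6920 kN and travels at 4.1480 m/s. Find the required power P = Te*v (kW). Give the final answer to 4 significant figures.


P = Te * v = 23.6920 * 4.1480
P = 98.27 kW


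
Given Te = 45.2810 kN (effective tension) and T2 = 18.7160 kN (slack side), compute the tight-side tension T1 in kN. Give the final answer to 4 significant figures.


T1 = Te + T2 = 45.2810 + 18.7160
T1 = 64.00 kN


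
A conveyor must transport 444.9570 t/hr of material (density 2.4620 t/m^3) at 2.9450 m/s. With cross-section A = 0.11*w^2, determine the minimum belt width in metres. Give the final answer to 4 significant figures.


A_req = 444.9570 / (2.9450 * 2.4620 * 3600) = 0.0170468 m^2
w = sqrt(0.0170468 / 0.11)
w = 0.3937 m


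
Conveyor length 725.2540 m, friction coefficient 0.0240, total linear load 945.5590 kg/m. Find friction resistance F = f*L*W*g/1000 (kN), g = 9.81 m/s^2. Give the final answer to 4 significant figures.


F = 0.0240 * 725.2540 * 945.5590 * 9.81 / 1000
F = 161.5 kN


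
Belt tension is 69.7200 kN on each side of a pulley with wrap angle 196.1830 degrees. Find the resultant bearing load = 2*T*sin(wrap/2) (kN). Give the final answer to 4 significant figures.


F = 2 * 69.7200 * sin(196.1830/2 deg)
F = 138.1 kN


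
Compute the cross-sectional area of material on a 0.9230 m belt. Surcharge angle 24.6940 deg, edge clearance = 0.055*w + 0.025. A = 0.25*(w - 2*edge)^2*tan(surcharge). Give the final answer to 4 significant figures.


edge = 0.055*0.9230 + 0.025 = 0.075765 m
ew = 0.9230 - 2*0.075765 = 0.77147 m
A = 0.25 * 0.77147^2 * tan(24.6940 deg)
A = 0.06842 m^2


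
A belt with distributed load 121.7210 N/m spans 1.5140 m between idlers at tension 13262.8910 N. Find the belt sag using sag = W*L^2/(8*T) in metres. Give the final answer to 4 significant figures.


sag = 121.7210 * 1.5140^2 / (8 * 13262.8910)
sag = 0.002630 m


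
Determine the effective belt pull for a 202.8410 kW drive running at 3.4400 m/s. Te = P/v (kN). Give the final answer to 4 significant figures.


Te = P / v = 202.8410 / 3.4400
Te = 58.97 kN


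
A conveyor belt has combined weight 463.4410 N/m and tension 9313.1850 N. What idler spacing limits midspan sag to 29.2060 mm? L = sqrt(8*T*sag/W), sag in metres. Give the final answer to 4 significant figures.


sag = 29.2060/1000 = 0.029206 m
L = sqrt(8 * 9313.1850 * 0.029206 / 463.4410)
L = 2.167 m


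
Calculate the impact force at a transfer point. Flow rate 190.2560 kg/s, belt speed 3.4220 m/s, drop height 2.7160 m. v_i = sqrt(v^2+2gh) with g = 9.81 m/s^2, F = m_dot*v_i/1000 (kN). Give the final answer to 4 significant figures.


v_i = sqrt(3.4220^2 + 2*9.81*2.7160) = 8.06213 m/s
F = 190.2560 * 8.06213 / 1000
F = 1.534 kN


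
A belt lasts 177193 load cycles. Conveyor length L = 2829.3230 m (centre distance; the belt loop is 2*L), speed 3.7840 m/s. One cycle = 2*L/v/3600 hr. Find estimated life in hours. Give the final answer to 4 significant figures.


cycle_time = 2 * 2829.3230 / 3.7840 / 3600 = 0.415393 hr
life = 177193 * 0.415393 = 73600 hours


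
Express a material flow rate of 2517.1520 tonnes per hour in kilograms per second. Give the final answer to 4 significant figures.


m_dot = 2517.1520 * 1000 / 3600
m_dot = 699.2 kg/s


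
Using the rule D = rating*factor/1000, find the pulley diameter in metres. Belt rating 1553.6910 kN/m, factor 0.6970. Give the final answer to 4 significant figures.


D = 1553.6910 * 0.6970 / 1000
D = 1.083 m


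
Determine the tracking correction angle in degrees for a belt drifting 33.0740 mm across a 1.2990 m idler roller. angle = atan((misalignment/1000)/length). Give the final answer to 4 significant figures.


misalign_m = 33.0740 / 1000 = 0.033074 m
angle = atan(0.033074 / 1.2990)
angle = 1.458 deg


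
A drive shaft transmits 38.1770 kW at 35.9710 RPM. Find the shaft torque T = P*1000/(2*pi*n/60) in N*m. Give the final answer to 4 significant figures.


omega = 2*pi*35.9710/60 = 3.76687 rad/s
T = 38.1770*1000 / 3.76687
T = 10130 N*m


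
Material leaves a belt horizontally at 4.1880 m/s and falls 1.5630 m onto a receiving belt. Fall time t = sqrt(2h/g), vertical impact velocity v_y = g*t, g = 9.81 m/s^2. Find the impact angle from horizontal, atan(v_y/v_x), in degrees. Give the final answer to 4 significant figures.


t = sqrt(2*1.5630/9.81) = 0.564495 s
v_y = 9.81 * 0.564495 = 5.5377 m/s
angle = atan(5.5377 / 4.1880) = 52.90 deg


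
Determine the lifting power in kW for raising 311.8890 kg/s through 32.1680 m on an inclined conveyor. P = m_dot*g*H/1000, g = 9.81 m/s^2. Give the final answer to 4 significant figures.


P = 311.8890 * 9.81 * 32.1680 / 1000
P = 98.42 kW


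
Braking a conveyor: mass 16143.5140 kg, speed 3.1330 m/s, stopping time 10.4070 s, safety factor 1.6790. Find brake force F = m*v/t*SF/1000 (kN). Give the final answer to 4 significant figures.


F = 16143.5140 * 3.1330 / 10.4070 * 1.6790 / 1000
F = 8.160 kN


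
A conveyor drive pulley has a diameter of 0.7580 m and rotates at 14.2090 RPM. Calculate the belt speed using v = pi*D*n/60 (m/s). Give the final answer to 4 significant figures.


v = pi * 0.7580 * 14.2090 / 60
v = 0.5639 m/s


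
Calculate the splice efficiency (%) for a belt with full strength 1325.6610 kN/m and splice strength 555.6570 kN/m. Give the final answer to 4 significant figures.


Eff = 555.6570 / 1325.6610 * 100
Eff = 41.92 %


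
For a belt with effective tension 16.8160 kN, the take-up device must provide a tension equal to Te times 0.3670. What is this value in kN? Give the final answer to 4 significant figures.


T_tu = 16.8160 * 0.3670
T_tu = 6.171 kN


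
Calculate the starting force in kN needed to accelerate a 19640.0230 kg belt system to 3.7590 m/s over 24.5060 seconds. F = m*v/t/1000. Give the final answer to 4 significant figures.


F = 19640.0230 * 3.7590 / 24.5060 / 1000
F = 3.013 kN


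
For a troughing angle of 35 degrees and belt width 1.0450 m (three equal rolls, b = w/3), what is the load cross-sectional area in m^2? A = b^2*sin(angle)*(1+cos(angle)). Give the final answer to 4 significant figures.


b = 1.0450/3 = 0.348333 m
A = 0.348333^2 * sin(35 deg) * (1 + cos(35 deg))
A = 0.1266 m^2


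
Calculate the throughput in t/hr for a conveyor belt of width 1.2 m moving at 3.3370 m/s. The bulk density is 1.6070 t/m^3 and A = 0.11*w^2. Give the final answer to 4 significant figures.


A = 0.11 * 1.2^2 = 0.1584 m^2
C = 0.1584 * 3.3370 * 1.6070 * 3600
C = 3058 t/hr


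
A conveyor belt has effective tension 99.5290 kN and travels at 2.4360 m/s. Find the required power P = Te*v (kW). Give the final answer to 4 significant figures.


P = Te * v = 99.5290 * 2.4360
P = 242.5 kW


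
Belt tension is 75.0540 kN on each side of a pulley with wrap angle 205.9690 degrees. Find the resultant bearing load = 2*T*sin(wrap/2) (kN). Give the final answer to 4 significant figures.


F = 2 * 75.0540 * sin(205.9690/2 deg)
F = 146.3 kN


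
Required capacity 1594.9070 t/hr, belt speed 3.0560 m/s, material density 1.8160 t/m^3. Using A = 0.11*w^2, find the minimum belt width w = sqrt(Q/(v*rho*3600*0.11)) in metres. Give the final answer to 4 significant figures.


A_req = 1594.9070 / (3.0560 * 1.8160 * 3600) = 0.0798295 m^2
w = sqrt(0.0798295 / 0.11)
w = 0.8519 m


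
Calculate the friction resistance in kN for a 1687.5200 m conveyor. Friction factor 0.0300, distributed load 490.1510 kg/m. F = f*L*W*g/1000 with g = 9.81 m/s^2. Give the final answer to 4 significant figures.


F = 0.0300 * 1687.5200 * 490.1510 * 9.81 / 1000
F = 243.4 kN


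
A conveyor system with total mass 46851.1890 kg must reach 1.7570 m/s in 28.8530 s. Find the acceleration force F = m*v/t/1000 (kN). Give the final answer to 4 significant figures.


F = 46851.1890 * 1.7570 / 28.8530 / 1000
F = 2.853 kN


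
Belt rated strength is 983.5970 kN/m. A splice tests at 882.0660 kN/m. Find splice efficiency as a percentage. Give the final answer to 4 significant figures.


Eff = 882.0660 / 983.5970 * 100
Eff = 89.68 %


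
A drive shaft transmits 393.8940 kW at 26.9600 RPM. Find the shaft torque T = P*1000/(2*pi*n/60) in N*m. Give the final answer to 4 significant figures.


omega = 2*pi*26.9600/60 = 2.82324 rad/s
T = 393.8940*1000 / 2.82324
T = 139500 N*m


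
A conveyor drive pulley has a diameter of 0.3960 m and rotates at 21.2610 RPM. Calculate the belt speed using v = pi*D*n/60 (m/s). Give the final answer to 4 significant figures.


v = pi * 0.3960 * 21.2610 / 60
v = 0.4408 m/s


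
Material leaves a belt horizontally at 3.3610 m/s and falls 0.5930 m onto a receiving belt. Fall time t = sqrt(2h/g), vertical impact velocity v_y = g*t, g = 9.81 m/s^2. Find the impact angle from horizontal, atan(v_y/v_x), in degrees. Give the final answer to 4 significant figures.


t = sqrt(2*0.5930/9.81) = 0.347703 s
v_y = 9.81 * 0.347703 = 3.41097 m/s
angle = atan(3.41097 / 3.3610) = 45.42 deg


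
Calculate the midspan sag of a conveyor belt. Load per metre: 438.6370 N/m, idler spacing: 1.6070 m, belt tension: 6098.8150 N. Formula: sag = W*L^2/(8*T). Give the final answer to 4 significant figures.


sag = 438.6370 * 1.6070^2 / (8 * 6098.8150)
sag = 0.02322 m


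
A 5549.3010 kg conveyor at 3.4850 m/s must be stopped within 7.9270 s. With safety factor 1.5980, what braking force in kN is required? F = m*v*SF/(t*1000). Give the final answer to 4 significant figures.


F = 5549.3010 * 3.4850 / 7.9270 * 1.5980 / 1000
F = 3.899 kN


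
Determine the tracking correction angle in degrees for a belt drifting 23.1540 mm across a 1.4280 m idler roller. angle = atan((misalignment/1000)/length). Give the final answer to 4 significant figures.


misalign_m = 23.1540 / 1000 = 0.023154 m
angle = atan(0.023154 / 1.4280)
angle = 0.9289 deg


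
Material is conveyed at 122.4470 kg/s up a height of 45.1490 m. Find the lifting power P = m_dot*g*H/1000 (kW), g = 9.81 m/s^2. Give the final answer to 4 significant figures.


P = 122.4470 * 9.81 * 45.1490 / 1000
P = 54.23 kW


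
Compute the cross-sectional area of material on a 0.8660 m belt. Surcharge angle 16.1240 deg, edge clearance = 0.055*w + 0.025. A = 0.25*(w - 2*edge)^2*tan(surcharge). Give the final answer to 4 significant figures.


edge = 0.055*0.8660 + 0.025 = 0.07263 m
ew = 0.8660 - 2*0.07263 = 0.72074 m
A = 0.25 * 0.72074^2 * tan(16.1240 deg)
A = 0.03754 m^2


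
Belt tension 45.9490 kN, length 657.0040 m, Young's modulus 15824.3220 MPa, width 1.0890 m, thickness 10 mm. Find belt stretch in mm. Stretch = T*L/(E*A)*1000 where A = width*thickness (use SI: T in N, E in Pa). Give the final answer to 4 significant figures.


A = 1.0890 * 0.01 = 0.01089 m^2
Stretch = 45.9490*1000 * 657.0040 / (15824.3220e6 * 0.01089) * 1000
Stretch = 175.2 mm


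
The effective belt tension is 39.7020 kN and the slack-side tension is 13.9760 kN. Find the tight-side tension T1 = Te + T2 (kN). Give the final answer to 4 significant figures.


T1 = Te + T2 = 39.7020 + 13.9760
T1 = 53.68 kN


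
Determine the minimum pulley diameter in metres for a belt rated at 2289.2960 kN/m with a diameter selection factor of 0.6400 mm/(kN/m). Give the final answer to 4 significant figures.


D = 2289.2960 * 0.6400 / 1000
D = 1.465 m


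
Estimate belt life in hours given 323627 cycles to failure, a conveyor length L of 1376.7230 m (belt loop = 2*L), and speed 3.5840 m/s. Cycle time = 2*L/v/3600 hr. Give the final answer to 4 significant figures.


cycle_time = 2 * 1376.7230 / 3.5840 / 3600 = 0.213406 hr
life = 323627 * 0.213406 = 69060 hours


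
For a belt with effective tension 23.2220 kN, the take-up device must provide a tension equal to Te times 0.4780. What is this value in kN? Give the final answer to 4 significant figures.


T_tu = 23.2220 * 0.4780
T_tu = 11.10 kN


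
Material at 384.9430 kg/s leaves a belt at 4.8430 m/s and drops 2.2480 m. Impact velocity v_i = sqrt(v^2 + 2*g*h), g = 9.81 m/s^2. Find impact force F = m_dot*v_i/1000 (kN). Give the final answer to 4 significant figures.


v_i = sqrt(4.8430^2 + 2*9.81*2.2480) = 8.21951 m/s
F = 384.9430 * 8.21951 / 1000
F = 3.164 kN


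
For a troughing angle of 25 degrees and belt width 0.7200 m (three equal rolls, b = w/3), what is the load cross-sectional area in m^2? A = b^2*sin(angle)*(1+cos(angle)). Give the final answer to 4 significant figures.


b = 0.7200/3 = 0.24 m
A = 0.24^2 * sin(25 deg) * (1 + cos(25 deg))
A = 0.04640 m^2


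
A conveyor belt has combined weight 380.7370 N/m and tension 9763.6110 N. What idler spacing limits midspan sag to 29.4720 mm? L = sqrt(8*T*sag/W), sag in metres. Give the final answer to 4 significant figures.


sag = 29.4720/1000 = 0.029472 m
L = sqrt(8 * 9763.6110 * 0.029472 / 380.7370)
L = 2.459 m


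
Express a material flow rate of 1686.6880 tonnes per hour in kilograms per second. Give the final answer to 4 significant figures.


m_dot = 1686.6880 * 1000 / 3600
m_dot = 468.5 kg/s


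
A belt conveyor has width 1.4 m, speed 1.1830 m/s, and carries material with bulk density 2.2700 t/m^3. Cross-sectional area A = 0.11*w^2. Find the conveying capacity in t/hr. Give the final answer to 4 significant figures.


A = 0.11 * 1.4^2 = 0.2156 m^2
C = 0.2156 * 1.1830 * 2.2700 * 3600
C = 2084 t/hr


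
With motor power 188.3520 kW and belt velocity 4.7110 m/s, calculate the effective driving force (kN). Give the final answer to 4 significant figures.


Te = P / v = 188.3520 / 4.7110
Te = 39.98 kN


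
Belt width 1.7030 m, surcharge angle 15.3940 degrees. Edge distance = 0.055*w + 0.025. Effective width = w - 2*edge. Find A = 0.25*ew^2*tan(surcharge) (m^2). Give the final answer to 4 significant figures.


edge = 0.055*1.7030 + 0.025 = 0.118665 m
ew = 1.7030 - 2*0.118665 = 1.46567 m
A = 0.25 * 1.46567^2 * tan(15.3940 deg)
A = 0.1479 m^2


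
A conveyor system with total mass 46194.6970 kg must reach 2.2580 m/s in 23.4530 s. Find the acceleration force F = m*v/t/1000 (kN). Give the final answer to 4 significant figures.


F = 46194.6970 * 2.2580 / 23.4530 / 1000
F = 4.448 kN


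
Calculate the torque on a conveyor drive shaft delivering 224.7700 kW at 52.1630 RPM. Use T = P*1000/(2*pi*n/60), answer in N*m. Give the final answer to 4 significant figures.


omega = 2*pi*52.1630/60 = 5.4625 rad/s
T = 224.7700*1000 / 5.4625
T = 41150 N*m


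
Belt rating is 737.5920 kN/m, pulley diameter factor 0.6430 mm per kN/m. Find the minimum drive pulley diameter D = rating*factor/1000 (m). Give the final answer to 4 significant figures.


D = 737.5920 * 0.6430 / 1000
D = 0.4743 m


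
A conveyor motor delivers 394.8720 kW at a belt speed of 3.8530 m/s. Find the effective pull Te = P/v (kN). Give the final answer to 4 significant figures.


Te = P / v = 394.8720 / 3.8530
Te = 102.5 kN


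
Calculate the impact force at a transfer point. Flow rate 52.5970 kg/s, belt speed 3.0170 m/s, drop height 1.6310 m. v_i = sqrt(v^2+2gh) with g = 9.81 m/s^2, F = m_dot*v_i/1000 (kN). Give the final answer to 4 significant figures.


v_i = sqrt(3.0170^2 + 2*9.81*1.6310) = 6.41112 m/s
F = 52.5970 * 6.41112 / 1000
F = 0.3372 kN


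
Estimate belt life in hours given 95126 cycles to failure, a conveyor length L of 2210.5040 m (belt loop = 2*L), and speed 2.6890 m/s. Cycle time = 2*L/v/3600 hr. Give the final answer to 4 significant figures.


cycle_time = 2 * 2210.5040 / 2.6890 / 3600 = 0.456697 hr
life = 95126 * 0.456697 = 43440 hours


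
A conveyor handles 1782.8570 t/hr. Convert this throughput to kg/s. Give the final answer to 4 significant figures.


m_dot = 1782.8570 * 1000 / 3600
m_dot = 495.2 kg/s


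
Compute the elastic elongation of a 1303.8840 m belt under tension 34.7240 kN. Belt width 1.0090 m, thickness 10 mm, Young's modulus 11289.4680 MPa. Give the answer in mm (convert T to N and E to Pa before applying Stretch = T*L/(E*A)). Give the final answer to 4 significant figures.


A = 1.0090 * 0.01 = 0.01009 m^2
Stretch = 34.7240*1000 * 1303.8840 / (11289.4680e6 * 0.01009) * 1000
Stretch = 397.5 mm


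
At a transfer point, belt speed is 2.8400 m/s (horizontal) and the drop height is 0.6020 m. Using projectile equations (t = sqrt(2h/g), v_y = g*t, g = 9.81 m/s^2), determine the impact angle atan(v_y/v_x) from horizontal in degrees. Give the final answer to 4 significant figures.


t = sqrt(2*0.6020/9.81) = 0.350331 s
v_y = 9.81 * 0.350331 = 3.43675 m/s
angle = atan(3.43675 / 2.8400) = 50.43 deg


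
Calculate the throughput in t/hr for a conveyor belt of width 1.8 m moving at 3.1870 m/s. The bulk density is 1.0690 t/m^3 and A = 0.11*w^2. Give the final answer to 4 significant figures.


A = 0.11 * 1.8^2 = 0.3564 m^2
C = 0.3564 * 3.1870 * 1.0690 * 3600
C = 4371 t/hr


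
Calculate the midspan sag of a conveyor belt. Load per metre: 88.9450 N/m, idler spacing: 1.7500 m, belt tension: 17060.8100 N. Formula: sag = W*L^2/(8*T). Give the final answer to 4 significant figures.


sag = 88.9450 * 1.7500^2 / (8 * 17060.8100)
sag = 0.001996 m


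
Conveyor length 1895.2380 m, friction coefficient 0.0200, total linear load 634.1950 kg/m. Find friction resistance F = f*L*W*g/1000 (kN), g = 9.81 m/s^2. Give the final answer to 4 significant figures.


F = 0.0200 * 1895.2380 * 634.1950 * 9.81 / 1000
F = 235.8 kN


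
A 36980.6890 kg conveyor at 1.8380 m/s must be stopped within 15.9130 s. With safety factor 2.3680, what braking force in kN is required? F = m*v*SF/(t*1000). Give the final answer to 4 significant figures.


F = 36980.6890 * 1.8380 / 15.9130 * 2.3680 / 1000
F = 10.11 kN


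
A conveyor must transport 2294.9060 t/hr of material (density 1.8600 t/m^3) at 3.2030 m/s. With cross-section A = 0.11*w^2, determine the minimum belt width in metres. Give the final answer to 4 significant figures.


A_req = 2294.9060 / (3.2030 * 1.8600 * 3600) = 0.107002 m^2
w = sqrt(0.107002 / 0.11)
w = 0.9863 m


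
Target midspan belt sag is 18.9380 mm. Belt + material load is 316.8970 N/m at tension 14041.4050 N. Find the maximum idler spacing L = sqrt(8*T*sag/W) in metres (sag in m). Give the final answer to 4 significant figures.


sag = 18.9380/1000 = 0.018938 m
L = sqrt(8 * 14041.4050 * 0.018938 / 316.8970)
L = 2.591 m


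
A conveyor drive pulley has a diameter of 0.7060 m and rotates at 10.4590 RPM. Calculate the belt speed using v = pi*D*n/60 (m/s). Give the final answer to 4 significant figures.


v = pi * 0.7060 * 10.4590 / 60
v = 0.3866 m/s


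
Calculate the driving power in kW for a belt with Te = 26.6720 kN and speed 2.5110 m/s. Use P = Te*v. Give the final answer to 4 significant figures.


P = Te * v = 26.6720 * 2.5110
P = 66.97 kW


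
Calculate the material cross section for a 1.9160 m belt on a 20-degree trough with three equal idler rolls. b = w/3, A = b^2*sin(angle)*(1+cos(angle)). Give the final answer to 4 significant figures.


b = 1.9160/3 = 0.638667 m
A = 0.638667^2 * sin(20 deg) * (1 + cos(20 deg))
A = 0.2706 m^2


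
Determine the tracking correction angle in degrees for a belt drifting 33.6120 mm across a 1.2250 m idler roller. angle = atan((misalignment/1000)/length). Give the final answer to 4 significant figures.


misalign_m = 33.6120 / 1000 = 0.033612 m
angle = atan(0.033612 / 1.2250)
angle = 1.572 deg


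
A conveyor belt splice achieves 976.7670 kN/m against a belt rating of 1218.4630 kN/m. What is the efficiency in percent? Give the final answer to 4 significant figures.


Eff = 976.7670 / 1218.4630 * 100
Eff = 80.16 %


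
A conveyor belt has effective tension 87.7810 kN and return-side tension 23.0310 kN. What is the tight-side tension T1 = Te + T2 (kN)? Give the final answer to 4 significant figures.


T1 = Te + T2 = 87.7810 + 23.0310
T1 = 110.8 kN


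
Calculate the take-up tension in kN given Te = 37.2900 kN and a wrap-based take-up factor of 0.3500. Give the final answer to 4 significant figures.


T_tu = 37.2900 * 0.3500
T_tu = 13.05 kN


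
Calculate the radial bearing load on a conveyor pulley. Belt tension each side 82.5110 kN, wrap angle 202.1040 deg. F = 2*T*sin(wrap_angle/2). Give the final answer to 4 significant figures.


F = 2 * 82.5110 * sin(202.1040/2 deg)
F = 162.0 kN


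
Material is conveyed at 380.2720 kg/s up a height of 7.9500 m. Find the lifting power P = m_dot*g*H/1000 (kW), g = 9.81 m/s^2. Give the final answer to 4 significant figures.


P = 380.2720 * 9.81 * 7.9500 / 1000
P = 29.66 kW


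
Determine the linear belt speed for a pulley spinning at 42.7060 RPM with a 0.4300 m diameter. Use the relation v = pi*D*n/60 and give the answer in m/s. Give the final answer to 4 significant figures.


v = pi * 0.4300 * 42.7060 / 60
v = 0.9615 m/s


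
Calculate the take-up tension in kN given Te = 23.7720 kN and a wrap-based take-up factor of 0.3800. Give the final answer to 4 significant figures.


T_tu = 23.7720 * 0.3800
T_tu = 9.033 kN


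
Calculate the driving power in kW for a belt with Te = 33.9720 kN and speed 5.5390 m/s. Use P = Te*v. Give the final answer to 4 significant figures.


P = Te * v = 33.9720 * 5.5390
P = 188.2 kW


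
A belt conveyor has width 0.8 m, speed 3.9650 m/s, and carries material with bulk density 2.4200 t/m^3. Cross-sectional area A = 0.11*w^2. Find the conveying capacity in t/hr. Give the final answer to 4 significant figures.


A = 0.11 * 0.8^2 = 0.0704 m^2
C = 0.0704 * 3.9650 * 2.4200 * 3600
C = 2432 t/hr


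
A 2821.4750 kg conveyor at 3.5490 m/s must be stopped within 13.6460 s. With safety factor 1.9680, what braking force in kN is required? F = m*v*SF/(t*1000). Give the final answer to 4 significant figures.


F = 2821.4750 * 3.5490 / 13.6460 * 1.9680 / 1000
F = 1.444 kN


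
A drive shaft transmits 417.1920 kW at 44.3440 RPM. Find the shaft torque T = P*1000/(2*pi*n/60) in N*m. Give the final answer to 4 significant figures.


omega = 2*pi*44.3440/60 = 4.64369 rad/s
T = 417.1920*1000 / 4.64369
T = 89840 N*m


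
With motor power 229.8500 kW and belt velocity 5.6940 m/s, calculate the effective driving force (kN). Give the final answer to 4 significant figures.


Te = P / v = 229.8500 / 5.6940
Te = 40.37 kN


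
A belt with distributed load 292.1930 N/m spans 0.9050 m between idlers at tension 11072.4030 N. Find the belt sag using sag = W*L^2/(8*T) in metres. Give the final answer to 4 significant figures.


sag = 292.1930 * 0.9050^2 / (8 * 11072.4030)
sag = 0.002702 m


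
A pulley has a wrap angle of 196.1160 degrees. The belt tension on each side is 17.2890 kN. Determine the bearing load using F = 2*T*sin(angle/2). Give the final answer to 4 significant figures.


F = 2 * 17.2890 * sin(196.1160/2 deg)
F = 34.24 kN


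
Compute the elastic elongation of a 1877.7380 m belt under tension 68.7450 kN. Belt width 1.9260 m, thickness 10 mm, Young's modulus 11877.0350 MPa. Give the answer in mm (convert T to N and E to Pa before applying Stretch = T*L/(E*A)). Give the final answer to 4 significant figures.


A = 1.9260 * 0.01 = 0.01926 m^2
Stretch = 68.7450*1000 * 1877.7380 / (11877.0350e6 * 0.01926) * 1000
Stretch = 564.3 mm


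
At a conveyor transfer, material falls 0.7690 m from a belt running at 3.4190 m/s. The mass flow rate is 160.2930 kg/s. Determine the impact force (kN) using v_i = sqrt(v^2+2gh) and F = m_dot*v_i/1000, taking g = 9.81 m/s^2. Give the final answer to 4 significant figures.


v_i = sqrt(3.4190^2 + 2*9.81*0.7690) = 5.17468 m/s
F = 160.2930 * 5.17468 / 1000
F = 0.8295 kN


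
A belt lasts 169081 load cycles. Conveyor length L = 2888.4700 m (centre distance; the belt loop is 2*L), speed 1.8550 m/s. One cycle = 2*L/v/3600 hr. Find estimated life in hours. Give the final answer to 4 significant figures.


cycle_time = 2 * 2888.4700 / 1.8550 / 3600 = 0.86507 hr
life = 169081 * 0.86507 = 146300 hours


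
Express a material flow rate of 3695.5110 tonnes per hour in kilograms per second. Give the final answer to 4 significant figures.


m_dot = 3695.5110 * 1000 / 3600
m_dot = 1027 kg/s


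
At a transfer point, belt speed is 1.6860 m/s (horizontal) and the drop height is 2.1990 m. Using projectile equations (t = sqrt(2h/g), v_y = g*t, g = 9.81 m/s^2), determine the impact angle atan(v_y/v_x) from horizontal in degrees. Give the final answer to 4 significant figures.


t = sqrt(2*2.1990/9.81) = 0.669566 s
v_y = 9.81 * 0.669566 = 6.56844 m/s
angle = atan(6.56844 / 1.6860) = 75.60 deg


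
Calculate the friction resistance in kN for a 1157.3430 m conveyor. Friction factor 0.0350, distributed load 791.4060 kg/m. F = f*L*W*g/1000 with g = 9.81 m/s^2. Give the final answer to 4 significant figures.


F = 0.0350 * 1157.3430 * 791.4060 * 9.81 / 1000
F = 314.5 kN


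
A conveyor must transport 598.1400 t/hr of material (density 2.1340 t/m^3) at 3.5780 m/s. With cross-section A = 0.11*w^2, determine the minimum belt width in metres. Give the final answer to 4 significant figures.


A_req = 598.1400 / (3.5780 * 2.1340 * 3600) = 0.0217603 m^2
w = sqrt(0.0217603 / 0.11)
w = 0.4448 m


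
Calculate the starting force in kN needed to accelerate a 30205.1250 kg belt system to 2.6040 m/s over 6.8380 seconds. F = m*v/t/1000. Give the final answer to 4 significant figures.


F = 30205.1250 * 2.6040 / 6.8380 / 1000
F = 11.50 kN


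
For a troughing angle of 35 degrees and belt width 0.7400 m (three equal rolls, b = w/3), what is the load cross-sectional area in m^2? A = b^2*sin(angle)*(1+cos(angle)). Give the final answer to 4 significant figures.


b = 0.7400/3 = 0.246667 m
A = 0.246667^2 * sin(35 deg) * (1 + cos(35 deg))
A = 0.06349 m^2


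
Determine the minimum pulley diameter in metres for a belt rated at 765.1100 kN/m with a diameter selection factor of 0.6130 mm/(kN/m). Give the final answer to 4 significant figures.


D = 765.1100 * 0.6130 / 1000
D = 0.4690 m


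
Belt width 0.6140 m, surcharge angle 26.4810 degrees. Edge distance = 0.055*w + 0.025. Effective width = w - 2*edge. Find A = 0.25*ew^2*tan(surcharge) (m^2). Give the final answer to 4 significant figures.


edge = 0.055*0.6140 + 0.025 = 0.05877 m
ew = 0.6140 - 2*0.05877 = 0.49646 m
A = 0.25 * 0.49646^2 * tan(26.4810 deg)
A = 0.03070 m^2


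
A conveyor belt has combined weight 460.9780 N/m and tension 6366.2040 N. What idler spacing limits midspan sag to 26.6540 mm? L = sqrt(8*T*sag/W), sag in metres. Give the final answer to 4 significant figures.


sag = 26.6540/1000 = 0.026654 m
L = sqrt(8 * 6366.2040 * 0.026654 / 460.9780)
L = 1.716 m


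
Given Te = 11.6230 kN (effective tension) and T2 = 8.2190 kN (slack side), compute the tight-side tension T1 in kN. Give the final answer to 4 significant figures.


T1 = Te + T2 = 11.6230 + 8.2190
T1 = 19.84 kN


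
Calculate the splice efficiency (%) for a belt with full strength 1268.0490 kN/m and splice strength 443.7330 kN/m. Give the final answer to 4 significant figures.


Eff = 443.7330 / 1268.0490 * 100
Eff = 34.99 %


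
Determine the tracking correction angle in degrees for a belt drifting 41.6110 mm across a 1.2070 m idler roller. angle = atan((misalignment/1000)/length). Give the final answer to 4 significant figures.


misalign_m = 41.6110 / 1000 = 0.041611 m
angle = atan(0.041611 / 1.2070)
angle = 1.974 deg


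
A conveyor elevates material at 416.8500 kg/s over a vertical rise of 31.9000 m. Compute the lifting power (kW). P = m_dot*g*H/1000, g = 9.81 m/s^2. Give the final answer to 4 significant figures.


P = 416.8500 * 9.81 * 31.9000 / 1000
P = 130.4 kW


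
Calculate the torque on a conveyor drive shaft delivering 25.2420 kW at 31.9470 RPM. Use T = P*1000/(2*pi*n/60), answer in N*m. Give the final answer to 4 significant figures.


omega = 2*pi*31.9470/60 = 3.34548 rad/s
T = 25.2420*1000 / 3.34548
T = 7545 N*m


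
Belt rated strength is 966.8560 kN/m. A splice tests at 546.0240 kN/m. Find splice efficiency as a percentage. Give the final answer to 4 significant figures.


Eff = 546.0240 / 966.8560 * 100
Eff = 56.47 %


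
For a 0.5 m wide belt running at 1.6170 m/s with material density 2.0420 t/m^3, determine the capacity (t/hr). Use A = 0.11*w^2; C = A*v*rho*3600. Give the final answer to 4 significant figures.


A = 0.11 * 0.5^2 = 0.0275 m^2
C = 0.0275 * 1.6170 * 2.0420 * 3600
C = 326.9 t/hr


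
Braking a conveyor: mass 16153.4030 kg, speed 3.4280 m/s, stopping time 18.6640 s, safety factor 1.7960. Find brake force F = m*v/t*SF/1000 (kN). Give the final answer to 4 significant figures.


F = 16153.4030 * 3.4280 / 18.6640 * 1.7960 / 1000
F = 5.329 kN


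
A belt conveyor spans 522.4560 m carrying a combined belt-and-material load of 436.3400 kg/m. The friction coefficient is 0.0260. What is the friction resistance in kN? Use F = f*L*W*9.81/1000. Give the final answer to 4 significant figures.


F = 0.0260 * 522.4560 * 436.3400 * 9.81 / 1000
F = 58.15 kN


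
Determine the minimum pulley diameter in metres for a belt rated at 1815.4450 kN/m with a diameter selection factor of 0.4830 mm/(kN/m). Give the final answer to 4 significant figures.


D = 1815.4450 * 0.4830 / 1000
D = 0.8769 m


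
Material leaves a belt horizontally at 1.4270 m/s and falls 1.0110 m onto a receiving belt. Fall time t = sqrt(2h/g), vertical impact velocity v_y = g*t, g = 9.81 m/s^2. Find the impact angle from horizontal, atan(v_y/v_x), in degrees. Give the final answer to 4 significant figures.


t = sqrt(2*1.0110/9.81) = 0.454 s
v_y = 9.81 * 0.454 = 4.45374 m/s
angle = atan(4.45374 / 1.4270) = 72.23 deg


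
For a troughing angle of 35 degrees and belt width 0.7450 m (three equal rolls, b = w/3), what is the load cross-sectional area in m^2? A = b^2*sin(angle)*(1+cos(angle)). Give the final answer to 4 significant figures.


b = 0.7450/3 = 0.248333 m
A = 0.248333^2 * sin(35 deg) * (1 + cos(35 deg))
A = 0.06435 m^2


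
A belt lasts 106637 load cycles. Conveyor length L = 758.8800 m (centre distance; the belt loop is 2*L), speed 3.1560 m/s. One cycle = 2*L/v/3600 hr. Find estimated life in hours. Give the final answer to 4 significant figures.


cycle_time = 2 * 758.8800 / 3.1560 / 3600 = 0.133587 hr
life = 106637 * 0.133587 = 14250 hours


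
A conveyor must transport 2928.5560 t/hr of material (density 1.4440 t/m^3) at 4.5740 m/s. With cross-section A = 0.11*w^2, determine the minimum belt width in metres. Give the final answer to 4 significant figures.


A_req = 2928.5560 / (4.5740 * 1.4440 * 3600) = 0.123165 m^2
w = sqrt(0.123165 / 0.11)
w = 1.058 m


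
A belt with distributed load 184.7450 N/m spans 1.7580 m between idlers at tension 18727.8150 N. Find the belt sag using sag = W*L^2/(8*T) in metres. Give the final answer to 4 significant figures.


sag = 184.7450 * 1.7580^2 / (8 * 18727.8150)
sag = 0.003811 m


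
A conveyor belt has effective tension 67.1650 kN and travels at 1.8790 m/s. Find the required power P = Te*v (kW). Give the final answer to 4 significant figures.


P = Te * v = 67.1650 * 1.8790
P = 126.2 kW


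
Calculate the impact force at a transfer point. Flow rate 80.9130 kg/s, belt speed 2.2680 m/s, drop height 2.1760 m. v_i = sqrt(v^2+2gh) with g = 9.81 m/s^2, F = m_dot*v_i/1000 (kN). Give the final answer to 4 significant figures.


v_i = sqrt(2.2680^2 + 2*9.81*2.1760) = 6.91643 m/s
F = 80.9130 * 6.91643 / 1000
F = 0.5596 kN


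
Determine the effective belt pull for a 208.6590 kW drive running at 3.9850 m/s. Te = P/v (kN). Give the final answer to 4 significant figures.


Te = P / v = 208.6590 / 3.9850
Te = 52.36 kN


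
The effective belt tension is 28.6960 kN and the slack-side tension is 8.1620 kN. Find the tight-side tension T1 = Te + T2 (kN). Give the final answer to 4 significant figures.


T1 = Te + T2 = 28.6960 + 8.1620
T1 = 36.86 kN


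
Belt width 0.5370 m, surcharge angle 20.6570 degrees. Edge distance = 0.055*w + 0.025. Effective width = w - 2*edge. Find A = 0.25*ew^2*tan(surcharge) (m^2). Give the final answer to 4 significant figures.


edge = 0.055*0.5370 + 0.025 = 0.054535 m
ew = 0.5370 - 2*0.054535 = 0.42793 m
A = 0.25 * 0.42793^2 * tan(20.6570 deg)
A = 0.01726 m^2


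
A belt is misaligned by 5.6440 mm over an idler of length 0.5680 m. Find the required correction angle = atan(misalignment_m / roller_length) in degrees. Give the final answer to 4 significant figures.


misalign_m = 5.6440 / 1000 = 0.005644 m
angle = atan(0.005644 / 0.5680)
angle = 0.5693 deg


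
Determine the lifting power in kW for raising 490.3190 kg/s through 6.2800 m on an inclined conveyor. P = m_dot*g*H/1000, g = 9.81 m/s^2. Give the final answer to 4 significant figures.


P = 490.3190 * 9.81 * 6.2800 / 1000
P = 30.21 kW


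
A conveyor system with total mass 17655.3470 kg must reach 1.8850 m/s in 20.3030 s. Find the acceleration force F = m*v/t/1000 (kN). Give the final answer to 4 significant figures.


F = 17655.3470 * 1.8850 / 20.3030 / 1000
F = 1.639 kN


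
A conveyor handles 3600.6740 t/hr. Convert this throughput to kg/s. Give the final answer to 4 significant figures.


m_dot = 3600.6740 * 1000 / 3600
m_dot = 1000 kg/s


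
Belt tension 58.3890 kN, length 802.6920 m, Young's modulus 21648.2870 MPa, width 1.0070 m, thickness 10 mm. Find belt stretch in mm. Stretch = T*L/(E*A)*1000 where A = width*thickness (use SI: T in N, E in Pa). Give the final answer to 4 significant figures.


A = 1.0070 * 0.01 = 0.01007 m^2
Stretch = 58.3890*1000 * 802.6920 / (21648.2870e6 * 0.01007) * 1000
Stretch = 215.0 mm


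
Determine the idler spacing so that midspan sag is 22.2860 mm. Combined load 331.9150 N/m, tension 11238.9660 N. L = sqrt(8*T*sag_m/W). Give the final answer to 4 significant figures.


sag = 22.2860/1000 = 0.022286 m
L = sqrt(8 * 11238.9660 * 0.022286 / 331.9150)
L = 2.457 m


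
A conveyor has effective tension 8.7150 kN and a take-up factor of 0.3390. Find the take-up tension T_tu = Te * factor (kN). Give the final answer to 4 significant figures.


T_tu = 8.7150 * 0.3390
T_tu = 2.954 kN


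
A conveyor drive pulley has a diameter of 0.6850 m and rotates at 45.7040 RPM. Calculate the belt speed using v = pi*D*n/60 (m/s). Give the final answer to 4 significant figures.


v = pi * 0.6850 * 45.7040 / 60
v = 1.639 m/s


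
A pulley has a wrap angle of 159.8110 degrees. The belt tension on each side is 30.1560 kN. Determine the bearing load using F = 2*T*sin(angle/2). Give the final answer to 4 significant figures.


F = 2 * 30.1560 * sin(159.8110/2 deg)
F = 59.38 kN


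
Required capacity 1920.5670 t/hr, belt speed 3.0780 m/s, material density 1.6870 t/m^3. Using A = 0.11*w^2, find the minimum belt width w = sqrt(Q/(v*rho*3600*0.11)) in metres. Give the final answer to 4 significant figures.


A_req = 1920.5670 / (3.0780 * 1.6870 * 3600) = 0.102741 m^2
w = sqrt(0.102741 / 0.11)
w = 0.9664 m


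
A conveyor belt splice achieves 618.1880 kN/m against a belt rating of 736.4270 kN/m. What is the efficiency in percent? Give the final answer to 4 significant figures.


Eff = 618.1880 / 736.4270 * 100
Eff = 83.94 %


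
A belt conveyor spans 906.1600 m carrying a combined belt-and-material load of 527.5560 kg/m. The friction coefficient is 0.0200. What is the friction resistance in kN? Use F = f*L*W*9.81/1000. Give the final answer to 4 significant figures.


F = 0.0200 * 906.1600 * 527.5560 * 9.81 / 1000
F = 93.79 kN


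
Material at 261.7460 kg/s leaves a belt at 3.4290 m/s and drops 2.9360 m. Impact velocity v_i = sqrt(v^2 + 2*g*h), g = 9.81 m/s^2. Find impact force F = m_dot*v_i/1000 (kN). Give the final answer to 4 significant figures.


v_i = sqrt(3.4290^2 + 2*9.81*2.9360) = 8.32841 m/s
F = 261.7460 * 8.32841 / 1000
F = 2.180 kN
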